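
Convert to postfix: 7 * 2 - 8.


Left to right (same or higher precedence on left)
Postfix: 7 2 * 8 -


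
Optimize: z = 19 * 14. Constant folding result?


19 * 14 = 266 at compile time
Optimized: z = 266


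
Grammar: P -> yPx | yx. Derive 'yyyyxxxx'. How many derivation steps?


Derivation: P => yPx => yyPxx => yyyPxxx => yyyyxxxx
Steps: 4


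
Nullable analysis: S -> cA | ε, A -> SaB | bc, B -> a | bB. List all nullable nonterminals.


A nonterminal is nullable iff some alternative derives ε (directly, or every symbol in it is nullable)
Nullable: {S}


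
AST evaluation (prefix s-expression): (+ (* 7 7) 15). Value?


Evaluate inner: (* 7 7) = 49
Evaluate root: (+ 49 15) = 64
Result: 64


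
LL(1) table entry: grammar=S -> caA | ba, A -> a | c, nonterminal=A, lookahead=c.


For [A, c]: 'c' ∈ FIRST(c)
Entry: A -> c


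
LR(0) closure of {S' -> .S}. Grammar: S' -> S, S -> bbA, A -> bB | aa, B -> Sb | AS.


Start: S' -> .S
For each item with dot before a nonterminal B, add B -> .γ for every B-production
Closure: [S' -> .S, S -> .bbA]


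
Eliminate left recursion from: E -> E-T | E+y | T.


Left-recursive alternatives: E-T, E+y; non-recursive: T
Introduce E': E -> TE', E' -> -TE' | +yE' | ε


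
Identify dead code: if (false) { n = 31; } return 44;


condition is constant false, so the whole block is unreachable
Dead: 'if (false) { n = 31; }'


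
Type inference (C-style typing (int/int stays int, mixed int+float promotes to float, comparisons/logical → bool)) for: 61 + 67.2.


Operand types: int + float
Rule: mixed int/float promotes to float; int/int stays int
Result type: float


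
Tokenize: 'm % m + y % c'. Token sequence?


Scan left to right, longest-match per lexeme
Tokens: ID(m), OP(%), ID(m), OP(+), ID(y), OP(%), ID(c)


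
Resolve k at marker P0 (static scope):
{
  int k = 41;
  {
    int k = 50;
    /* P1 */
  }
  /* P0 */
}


k declared in the same block as P0
k = 41


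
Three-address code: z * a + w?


Break into single-operator statements:
t1 = z * a
t2 = t1 + w


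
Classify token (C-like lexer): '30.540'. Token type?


Pattern: digits with a decimal point
Type: FLOAT_LITERAL


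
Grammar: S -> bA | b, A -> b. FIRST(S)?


Per alternative of S: FIRST(bA) = {b}; FIRST(b) = {b}
FIRST(S) = {b}


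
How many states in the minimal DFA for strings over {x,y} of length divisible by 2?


Track length mod 2: states 0..1, accept at 0
Minimal DFA: 2 states


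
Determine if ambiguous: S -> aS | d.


right-linear, alternatives start with distinct terminals 'a' vs 'd': unique leftmost derivation
Unambiguous


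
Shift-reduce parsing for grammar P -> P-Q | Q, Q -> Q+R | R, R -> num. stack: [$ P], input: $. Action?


start symbol P on stack, input exhausted
Action: accept


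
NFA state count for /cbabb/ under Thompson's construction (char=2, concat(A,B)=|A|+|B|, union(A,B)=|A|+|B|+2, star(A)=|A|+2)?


Syntax tree has 5 char leaf(s), 0 union(s), 0 star(s)
chars contribute 5×2 = 10; each union adds +2; each star adds +2
Total: 10 + 0 + 0 = 10 states


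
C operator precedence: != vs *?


'*' is multiplicative (level 10); '!=' is equality (level 6)
Higher level binds tighter
'*' has higher precedence than '!='


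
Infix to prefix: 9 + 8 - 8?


left-to-right (same/higher precedence on left): tree is (- (+ 9 8) 8)
Prefix: - + 9 8 8


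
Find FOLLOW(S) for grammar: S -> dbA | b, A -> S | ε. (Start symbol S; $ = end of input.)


$ ∈ FOLLOW(S). For each A -> αBβ: add FIRST(β)\{ε} to FOLLOW(B); if β nullable, add FOLLOW(A).
FOLLOW(S) = {$}


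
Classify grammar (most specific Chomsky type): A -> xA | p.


Right-linear: every RHS is a terminal or a terminal followed by one nonterminal
Classification: Type 3 (Regular)


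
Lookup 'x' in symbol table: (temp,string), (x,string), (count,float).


Lookup 'x' → type string


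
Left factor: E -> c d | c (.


Common prefix: 'c'
Factored: E -> c E', E' -> d | (


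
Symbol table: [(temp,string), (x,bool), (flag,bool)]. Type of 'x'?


Lookup 'x' → type bool


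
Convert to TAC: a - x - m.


Break into single-operator statements:
t1 = a - x
t2 = t1 - m


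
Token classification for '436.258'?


Pattern: digits with a decimal point
Type: FLOAT_LITERAL


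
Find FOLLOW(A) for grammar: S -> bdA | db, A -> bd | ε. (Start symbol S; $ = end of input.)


$ ∈ FOLLOW(S). For each A -> αBβ: add FIRST(β)\{ε} to FOLLOW(B); if β nullable, add FOLLOW(A).
FOLLOW(A) = {$}


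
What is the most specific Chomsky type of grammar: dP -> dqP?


LHS has context (more than one symbol) and |LHS| ≤ |RHS|
Classification: Type 1 (Context-Sensitive)


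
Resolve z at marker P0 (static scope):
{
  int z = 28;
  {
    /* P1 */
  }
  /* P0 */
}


z declared in the same block as P0
z = 28


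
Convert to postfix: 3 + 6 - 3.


Left to right (same or higher precedence on left)
Postfix: 3 6 + 3 -


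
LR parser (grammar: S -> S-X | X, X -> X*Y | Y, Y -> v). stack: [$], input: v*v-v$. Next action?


no handle on stack; shift 'v'
Action: shift


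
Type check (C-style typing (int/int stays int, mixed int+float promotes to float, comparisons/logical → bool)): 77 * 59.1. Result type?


Operand types: int * float
Rule: mixed int/float promotes to float; int/int stays int
Result type: float


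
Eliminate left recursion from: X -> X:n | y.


Left-recursive alternatives: X:n; non-recursive: y
Introduce X': X -> yX', X' -> :nX' | ε


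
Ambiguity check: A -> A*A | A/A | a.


'a*a/a' has two parse trees (no precedence encoded between * and /)
Ambiguous


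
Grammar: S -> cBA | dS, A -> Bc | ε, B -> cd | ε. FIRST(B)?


Per alternative of B: FIRST(cd) = {c}; FIRST(ε) = {ε}
FIRST(B) = {c, ε}


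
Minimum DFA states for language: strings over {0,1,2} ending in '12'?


Track the longest suffix of input matching a prefix of '12': 3 classes (prefixes of length 0..2)
Minimal DFA: 3 states


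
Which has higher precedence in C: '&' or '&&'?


'&' is bitwise AND (level 5); '&&' is logical AND (level 2)
Higher level binds tighter
'&' has higher precedence than '&&'


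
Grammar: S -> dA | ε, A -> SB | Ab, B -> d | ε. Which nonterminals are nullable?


A nonterminal is nullable iff some alternative derives ε (directly, or every symbol in it is nullable)
Nullable: {A, B, S}


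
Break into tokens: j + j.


Scan left to right, longest-match per lexeme
Tokens: ID(j), OP(+), ID(j)


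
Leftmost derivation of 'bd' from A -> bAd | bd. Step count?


Derivation: A => bd
Steps: 1


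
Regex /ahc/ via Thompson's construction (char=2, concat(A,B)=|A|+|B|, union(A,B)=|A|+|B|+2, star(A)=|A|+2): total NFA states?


Syntax tree has 3 char leaf(s), 0 union(s), 0 star(s)
chars contribute 3×2 = 6; each union adds +2; each star adds +2
Total: 6 + 0 + 0 = 6 states


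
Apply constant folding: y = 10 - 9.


10 - 9 = 1 at compile time
Optimized: y = 1


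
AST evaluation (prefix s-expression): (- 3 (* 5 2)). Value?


Evaluate inner: (* 5 2) = 10
Evaluate root: (- 3 10) = -7
Result: -7


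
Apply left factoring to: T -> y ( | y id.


Common prefix: 'y'
Factored: T -> y T', T' -> ( | id


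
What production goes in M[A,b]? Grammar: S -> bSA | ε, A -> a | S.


For [A, b]: 'b' ∈ FIRST(S)
Entry: A -> S


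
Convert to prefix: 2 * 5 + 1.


left-to-right (same/higher precedence on left): tree is (+ (* 2 5) 1)
Prefix: + * 2 5 1


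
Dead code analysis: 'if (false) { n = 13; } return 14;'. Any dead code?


condition is constant false, so the whole block is unreachable
Dead: 'if (false) { n = 13; }'


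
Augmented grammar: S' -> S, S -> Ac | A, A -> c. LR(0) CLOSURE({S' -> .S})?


Start: S' -> .S
For each item with dot before a nonterminal B, add B -> .γ for every B-production
Closure: [S' -> .S, S -> .Ac, S -> .A, A -> .c]


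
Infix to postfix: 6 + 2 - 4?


Left to right (same or higher precedence on left)
Postfix: 6 2 + 4 -


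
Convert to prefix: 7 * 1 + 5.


left-to-right (same/higher precedence on left): tree is (+ (* 7 1) 5)
Prefix: + * 7 1 5


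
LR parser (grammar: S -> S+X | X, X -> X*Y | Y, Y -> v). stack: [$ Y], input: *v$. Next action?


'Y' (not preceded by X*) is the handle for X -> Y
Action: reduce (X -> Y)


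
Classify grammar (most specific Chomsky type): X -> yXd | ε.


Single nonterminal LHS, but y^n d^n is not regular
Classification: Type 2 (Context-Free)


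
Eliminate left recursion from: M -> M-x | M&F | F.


Left-recursive alternatives: M-x, M&F; non-recursive: F
Introduce M': M -> FM', M' -> -xM' | &FM' | ε


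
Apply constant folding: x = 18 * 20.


18 * 20 = 360 at compile time
Optimized: x = 360


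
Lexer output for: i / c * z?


Scan left to right, longest-match per lexeme
Tokens: ID(i), OP(/), ID(c), OP(*), ID(z)


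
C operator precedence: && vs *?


'*' is multiplicative (level 10); '&&' is logical AND (level 2)
Higher level binds tighter
'*' has higher precedence than '&&'


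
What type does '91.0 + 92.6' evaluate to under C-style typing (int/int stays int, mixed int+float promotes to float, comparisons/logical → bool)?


Operand types: float + float
Rule: mixed int/float promotes to float; int/int stays int
Result type: float


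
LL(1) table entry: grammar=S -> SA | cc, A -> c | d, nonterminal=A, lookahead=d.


For [A, d]: 'd' ∈ FIRST(d)
Entry: A -> d


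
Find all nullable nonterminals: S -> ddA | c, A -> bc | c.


A nonterminal is nullable iff some alternative derives ε (directly, or every symbol in it is nullable)
Nullable: {}


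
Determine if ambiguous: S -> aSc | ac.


balanced a^n…c^n: each string has a unique parse
Unambiguous


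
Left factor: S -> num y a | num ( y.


Common prefix: 'num'
Factored: S -> num S', S' -> y a | ( y


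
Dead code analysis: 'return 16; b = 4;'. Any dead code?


statement follows a return and is unreachable
Dead: 'b = 4'


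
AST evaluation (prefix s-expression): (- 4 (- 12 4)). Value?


Evaluate inner: (- 12 4) = 8
Evaluate root: (- 4 8) = -4
Result: -4


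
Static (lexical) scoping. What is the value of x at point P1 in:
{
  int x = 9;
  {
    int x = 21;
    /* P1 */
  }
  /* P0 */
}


x declared in the same block as P1
x = 21


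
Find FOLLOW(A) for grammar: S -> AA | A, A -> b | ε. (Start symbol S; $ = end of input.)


$ ∈ FOLLOW(S). For each A -> αBβ: add FIRST(β)\{ε} to FOLLOW(B); if β nullable, add FOLLOW(A).
FOLLOW(A) = {$, b}


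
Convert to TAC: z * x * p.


Break into single-operator statements:
t1 = z * x
t2 = t1 * p


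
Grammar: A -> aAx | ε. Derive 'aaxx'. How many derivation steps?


Derivation: A => aAx => aaAxx => aaxx
Steps: 3


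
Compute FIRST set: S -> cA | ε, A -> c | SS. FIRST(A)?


Per alternative of A: FIRST(c) = {c}; FIRST(SS) = {c, ε}
FIRST(A) = {c, ε}


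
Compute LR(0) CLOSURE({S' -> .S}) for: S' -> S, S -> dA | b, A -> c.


Start: S' -> .S
For each item with dot before a nonterminal B, add B -> .γ for every B-production
Closure: [S' -> .S, S -> .dA, S -> .b]


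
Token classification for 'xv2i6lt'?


Pattern: letter/underscore followed by alphanumerics, not a keyword
Type: IDENTIFIER


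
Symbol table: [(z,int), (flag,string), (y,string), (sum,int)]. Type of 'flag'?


Lookup 'flag' → type string


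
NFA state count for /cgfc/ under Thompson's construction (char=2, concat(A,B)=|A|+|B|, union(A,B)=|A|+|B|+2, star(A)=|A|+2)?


Syntax tree has 4 char leaf(s), 0 union(s), 0 star(s)
chars contribute 4×2 = 8; each union adds +2; each star adds +2
Total: 8 + 0 + 0 = 8 states


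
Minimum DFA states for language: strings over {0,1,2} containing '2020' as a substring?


KMP-style automaton: 4 progress states + 1 absorbing accept = 5
Minimal DFA: 5 states


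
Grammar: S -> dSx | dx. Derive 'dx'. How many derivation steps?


Derivation: S => dx
Steps: 1


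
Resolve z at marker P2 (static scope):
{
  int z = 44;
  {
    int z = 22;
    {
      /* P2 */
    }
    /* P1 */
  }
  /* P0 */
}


P2's block does not declare z; resolves to the enclosing declaration at depth 1
z = 22


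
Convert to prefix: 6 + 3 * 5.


'*' binds tighter: tree is (+ 6 (* 3 5))
Prefix: + 6 * 3 5


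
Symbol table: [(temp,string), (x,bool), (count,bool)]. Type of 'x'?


Lookup 'x' → type bool


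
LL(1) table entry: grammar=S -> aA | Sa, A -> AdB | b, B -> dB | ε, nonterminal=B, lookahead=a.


For [B, a]: ε is nullable and 'a' ∈ FOLLOW(B)
Entry: B -> ε


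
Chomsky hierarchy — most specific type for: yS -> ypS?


LHS has context (more than one symbol) and |LHS| ≤ |RHS|
Classification: Type 1 (Context-Sensitive)


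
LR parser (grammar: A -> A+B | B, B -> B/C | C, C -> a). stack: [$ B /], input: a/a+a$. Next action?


no handle; shift 'a'
Action: shift


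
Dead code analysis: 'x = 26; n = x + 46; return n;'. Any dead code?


x is read by n's definition; n is returned
No dead code


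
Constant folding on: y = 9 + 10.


9 + 10 = 19 at compile time
Optimized: y = 19


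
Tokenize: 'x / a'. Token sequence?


Scan left to right, longest-match per lexeme
Tokens: ID(x), OP(/), ID(a)


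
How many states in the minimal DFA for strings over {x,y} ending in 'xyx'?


Track the longest suffix of input matching a prefix of 'xyx': 4 classes (prefixes of length 0..3)
Minimal DFA: 4 states


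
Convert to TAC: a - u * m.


Break into single-operator statements:
t1 = u * m
t2 = a - t1


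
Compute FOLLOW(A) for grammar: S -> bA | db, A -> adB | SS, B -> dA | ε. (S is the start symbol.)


$ ∈ FOLLOW(S). For each A -> αBβ: add FIRST(β)\{ε} to FOLLOW(B); if β nullable, add FOLLOW(A).
FOLLOW(A) = {$, b, d}


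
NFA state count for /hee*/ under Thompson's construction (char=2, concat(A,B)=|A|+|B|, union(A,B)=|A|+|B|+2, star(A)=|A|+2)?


Syntax tree has 3 char leaf(s), 0 union(s), 1 star(s)
chars contribute 3×2 = 6; each union adds +2; each star adds +2
Total: 6 + 0 + 2 = 8 states


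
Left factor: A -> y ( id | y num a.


Common prefix: 'y'
Factored: A -> y A', A' -> ( id | num a


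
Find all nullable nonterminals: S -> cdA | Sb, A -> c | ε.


A nonterminal is nullable iff some alternative derives ε (directly, or every symbol in it is nullable)
Nullable: {A}


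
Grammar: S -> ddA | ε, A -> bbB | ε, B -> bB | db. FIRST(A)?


Per alternative of A: FIRST(bbB) = {b}; FIRST(ε) = {ε}
FIRST(A) = {b, ε}


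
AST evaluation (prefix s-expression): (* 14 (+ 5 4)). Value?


Evaluate inner: (+ 5 4) = 9
Evaluate root: (* 14 9) = 126
Result: 126


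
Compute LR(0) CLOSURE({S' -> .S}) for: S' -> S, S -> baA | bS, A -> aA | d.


Start: S' -> .S
For each item with dot before a nonterminal B, add B -> .γ for every B-production
Closure: [S' -> .S, S -> .baA, S -> .bS]


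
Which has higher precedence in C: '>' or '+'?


'+' is additive (level 9); '>' is relational (level 7)
Higher level binds tighter
'+' has higher precedence than '>'


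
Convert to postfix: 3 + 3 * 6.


* has higher precedence, evaluate 3*6 first
Postfix: 3 3 6 * +


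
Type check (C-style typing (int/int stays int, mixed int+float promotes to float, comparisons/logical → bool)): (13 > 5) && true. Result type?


Operand types: bool && bool
Rule: logical operators take bool operands and yield bool
Result type: bool


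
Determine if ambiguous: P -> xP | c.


right-linear, alternatives start with distinct terminals 'x' vs 'c': unique leftmost derivation
Unambiguous


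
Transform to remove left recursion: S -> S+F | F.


Left-recursive alternatives: S+F; non-recursive: F
Introduce S': S -> FS', S' -> +FS' | ε


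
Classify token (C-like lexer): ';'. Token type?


Pattern: delimiter/punctuation
Type: PUNCTUATION


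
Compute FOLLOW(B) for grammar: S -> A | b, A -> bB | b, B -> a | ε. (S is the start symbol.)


$ ∈ FOLLOW(S). For each A -> αBβ: add FIRST(β)\{ε} to FOLLOW(B); if β nullable, add FOLLOW(A).
FOLLOW(B) = {$}


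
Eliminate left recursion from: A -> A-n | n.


Left-recursive alternatives: A-n; non-recursive: n
Introduce A': A -> nA', A' -> -nA' | ε


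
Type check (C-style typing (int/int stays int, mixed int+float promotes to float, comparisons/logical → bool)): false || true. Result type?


Operand types: bool || bool
Rule: logical operators take bool operands and yield bool
Result type: bool


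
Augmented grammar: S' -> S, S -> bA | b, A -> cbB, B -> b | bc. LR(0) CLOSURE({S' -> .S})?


Start: S' -> .S
For each item with dot before a nonterminal B, add B -> .γ for every B-production
Closure: [S' -> .S, S -> .bA, S -> .b]


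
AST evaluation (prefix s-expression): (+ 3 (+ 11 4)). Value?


Evaluate inner: (+ 11 4) = 15
Evaluate root: (+ 3 15) = 18
Result: 18


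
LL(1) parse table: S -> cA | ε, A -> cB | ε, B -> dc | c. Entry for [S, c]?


For [S, c]: 'c' ∈ FIRST(cA)
Entry: S -> cA


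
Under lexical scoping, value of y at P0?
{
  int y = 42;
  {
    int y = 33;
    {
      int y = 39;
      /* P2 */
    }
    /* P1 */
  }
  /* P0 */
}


y declared in the same block as P0
y = 42


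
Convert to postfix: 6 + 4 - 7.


Left to right (same or higher precedence on left)
Postfix: 6 4 + 7 -


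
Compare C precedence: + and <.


'+' is additive (level 9); '<' is relational (level 7)
Higher level binds tighter
'+' has higher precedence than '<'


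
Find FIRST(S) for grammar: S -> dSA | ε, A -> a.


Per alternative of S: FIRST(dSA) = {d}; FIRST(ε) = {ε}
FIRST(S) = {d, ε}


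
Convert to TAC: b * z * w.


Break into single-operator statements:
t1 = b * z
t2 = t1 * w


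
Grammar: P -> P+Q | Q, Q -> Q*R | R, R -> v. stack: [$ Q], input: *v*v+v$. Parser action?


shift '*' to continue Q -> Q*R
Action: shift


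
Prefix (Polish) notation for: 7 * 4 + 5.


left-to-right (same/higher precedence on left): tree is (+ (* 7 4) 5)
Prefix: + * 7 4 5


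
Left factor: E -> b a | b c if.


Common prefix: 'b'
Factored: E -> b E', E' -> a | c if


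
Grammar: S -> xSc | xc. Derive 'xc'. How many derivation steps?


Derivation: S => xc
Steps: 1


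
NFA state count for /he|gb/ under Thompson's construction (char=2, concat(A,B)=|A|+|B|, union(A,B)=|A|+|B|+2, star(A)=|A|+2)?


Syntax tree has 4 char leaf(s), 1 union(s), 0 star(s)
chars contribute 4×2 = 8; each union adds +2; each star adds +2
Total: 8 + 2 + 0 = 10 states


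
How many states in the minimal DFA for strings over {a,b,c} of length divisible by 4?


Track length mod 4: states 0..3, accept at 0
Minimal DFA: 4 states


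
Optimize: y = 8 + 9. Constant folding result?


8 + 9 = 17 at compile time
Optimized: y = 17


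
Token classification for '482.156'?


Pattern: digits with a decimal point
Type: FLOAT_LITERAL


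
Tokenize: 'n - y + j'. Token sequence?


Scan left to right, longest-match per lexeme
Tokens: ID(n), OP(-), ID(y), OP(+), ID(j)


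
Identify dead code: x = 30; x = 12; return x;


first assignment to x is overwritten before any read
Dead: 'x = 30'


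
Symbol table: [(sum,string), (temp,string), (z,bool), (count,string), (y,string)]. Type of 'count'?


Lookup 'count' → type string


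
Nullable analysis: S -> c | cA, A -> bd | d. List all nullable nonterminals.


A nonterminal is nullable iff some alternative derives ε (directly, or every symbol in it is nullable)
Nullable: {}


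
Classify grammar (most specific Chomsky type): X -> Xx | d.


Left-linear: every RHS is a terminal or one nonterminal followed by a terminal
Classification: Type 3 (Regular)


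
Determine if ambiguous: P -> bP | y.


right-linear, alternatives start with distinct terminals 'b' vs 'y': unique leftmost derivation
Unambiguous


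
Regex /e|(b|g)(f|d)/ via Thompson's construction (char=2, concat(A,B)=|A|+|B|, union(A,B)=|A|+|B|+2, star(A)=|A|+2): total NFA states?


Syntax tree has 5 char leaf(s), 3 union(s), 0 star(s)
chars contribute 5×2 = 10; each union adds +2; each star adds +2
Total: 10 + 6 + 0 = 16 states


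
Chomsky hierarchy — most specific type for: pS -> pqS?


LHS has context (more than one symbol) and |LHS| ≤ |RHS|
Classification: Type 1 (Context-Sensitive)


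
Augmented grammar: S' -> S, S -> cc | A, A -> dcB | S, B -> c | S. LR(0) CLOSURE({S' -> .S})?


Start: S' -> .S
For each item with dot before a nonterminal B, add B -> .γ for every B-production
Closure: [S' -> .S, S -> .cc, S -> .A, A -> .dcB, A -> .S]


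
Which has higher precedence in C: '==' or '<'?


'<' is relational (level 7); '==' is equality (level 6)
Higher level binds tighter
'<' has higher precedence than '=='


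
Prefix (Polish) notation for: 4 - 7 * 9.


'*' binds tighter: tree is (- 4 (* 7 9))
Prefix: - 4 * 7 9


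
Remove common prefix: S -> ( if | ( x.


Common prefix: '('
Factored: S -> ( S', S' -> if | x


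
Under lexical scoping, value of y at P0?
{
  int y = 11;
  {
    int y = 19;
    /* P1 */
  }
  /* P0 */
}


y declared in the same block as P0
y = 11


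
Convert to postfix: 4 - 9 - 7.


Left to right (same or higher precedence on left)
Postfix: 4 9 - 7 -


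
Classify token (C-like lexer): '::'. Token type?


Pattern: operator symbol
Type: OPERATOR


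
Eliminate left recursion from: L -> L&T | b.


Left-recursive alternatives: L&T; non-recursive: b
Introduce L': L -> bL', L' -> &TL' | ε


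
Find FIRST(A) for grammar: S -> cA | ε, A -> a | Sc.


Per alternative of A: FIRST(a) = {a}; FIRST(Sc) = {c}
FIRST(A) = {a, c}


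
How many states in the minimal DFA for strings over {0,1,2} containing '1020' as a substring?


KMP-style automaton: 4 progress states + 1 absorbing accept = 5
Minimal DFA: 5 states


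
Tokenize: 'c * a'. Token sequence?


Scan left to right, longest-match per lexeme
Tokens: ID(c), OP(*), ID(a)


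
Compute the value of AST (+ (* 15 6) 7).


Evaluate inner: (* 15 6) = 90
Evaluate root: (+ 90 7) = 97
Result: 97


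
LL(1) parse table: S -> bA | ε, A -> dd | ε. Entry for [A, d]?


For [A, d]: 'd' ∈ FIRST(dd)
Entry: A -> dd


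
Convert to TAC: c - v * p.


Break into single-operator statements:
t1 = v * p
t2 = c - t1


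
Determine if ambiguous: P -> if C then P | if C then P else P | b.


dangling else: 'if C then if C then b else b' parses two ways
Ambiguous


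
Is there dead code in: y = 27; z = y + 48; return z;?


y is read by z's definition; z is returned
No dead code


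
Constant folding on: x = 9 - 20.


9 - 20 = -11 at compile time
Optimized: x = -11


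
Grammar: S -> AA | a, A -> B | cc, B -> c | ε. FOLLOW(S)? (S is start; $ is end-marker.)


$ ∈ FOLLOW(S). For each A -> αBβ: add FIRST(β)\{ε} to FOLLOW(B); if β nullable, add FOLLOW(A).
FOLLOW(S) = {$}


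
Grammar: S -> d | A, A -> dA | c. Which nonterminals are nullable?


A nonterminal is nullable iff some alternative derives ε (directly, or every symbol in it is nullable)
Nullable: {}


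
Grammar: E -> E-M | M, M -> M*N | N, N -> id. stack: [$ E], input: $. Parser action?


start symbol E on stack, input exhausted
Action: accept


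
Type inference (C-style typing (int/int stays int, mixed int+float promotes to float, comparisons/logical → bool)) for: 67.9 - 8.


Operand types: float - int
Rule: mixed int/float promotes to float; int/int stays int
Result type: float


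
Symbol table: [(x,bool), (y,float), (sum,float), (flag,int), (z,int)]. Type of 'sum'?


Lookup 'sum' → type float


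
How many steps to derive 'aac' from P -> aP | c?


Derivation: P => aP => aaP => aac
Steps: 3


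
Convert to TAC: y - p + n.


Break into single-operator statements:
t1 = y - p
t2 = t1 + n


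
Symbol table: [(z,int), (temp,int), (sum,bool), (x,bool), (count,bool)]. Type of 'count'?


Lookup 'count' → type bool


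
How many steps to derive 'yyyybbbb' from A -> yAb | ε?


Derivation: A => yAb => yyAbb => yyyAbbb => yyyyAbbbb => yyyybbbb
Steps: 5


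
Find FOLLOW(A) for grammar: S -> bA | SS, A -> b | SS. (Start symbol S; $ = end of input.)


$ ∈ FOLLOW(S). For each A -> αBβ: add FIRST(β)\{ε} to FOLLOW(B); if β nullable, add FOLLOW(A).
FOLLOW(A) = {$, b}


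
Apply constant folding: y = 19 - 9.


19 - 9 = 10 at compile time
Optimized: y = 10


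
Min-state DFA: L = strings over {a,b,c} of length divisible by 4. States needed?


Track length mod 4: states 0..3, accept at 0
Minimal DFA: 4 states


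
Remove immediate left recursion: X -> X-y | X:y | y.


Left-recursive alternatives: X-y, X:y; non-recursive: y
Introduce X': X -> yX', X' -> -yX' | :yX' | ε


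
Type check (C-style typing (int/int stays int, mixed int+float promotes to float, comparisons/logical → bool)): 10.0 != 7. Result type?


Operand types: float != int
Rule: comparison yields bool
Result type: bool


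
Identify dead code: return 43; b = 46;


statement follows a return and is unreachable
Dead: 'b = 46'


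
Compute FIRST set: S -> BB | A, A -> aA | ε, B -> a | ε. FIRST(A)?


Per alternative of A: FIRST(aA) = {a}; FIRST(ε) = {ε}
FIRST(A) = {a, ε}


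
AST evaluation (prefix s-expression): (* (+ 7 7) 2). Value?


Evaluate inner: (+ 7 7) = 14
Evaluate root: (* 14 2) = 28
Result: 28


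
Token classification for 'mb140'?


Pattern: letter/underscore followed by alphanumerics, not a keyword
Type: IDENTIFIER


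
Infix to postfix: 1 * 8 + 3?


Left to right (same or higher precedence on left)
Postfix: 1 8 * 3 +


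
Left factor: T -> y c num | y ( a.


Common prefix: 'y'
Factored: T -> y T', T' -> c num | ( a


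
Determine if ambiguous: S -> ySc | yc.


balanced y^n…c^n: each string has a unique parse
Unambiguous


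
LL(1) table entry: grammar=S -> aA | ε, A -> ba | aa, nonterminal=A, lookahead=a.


For [A, a]: 'a' ∈ FIRST(aa)
Entry: A -> aa


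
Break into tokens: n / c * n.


Scan left to right, longest-match per lexeme
Tokens: ID(n), OP(/), ID(c), OP(*), ID(n)


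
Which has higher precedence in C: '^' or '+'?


'+' is additive (level 9); '^' is bitwise XOR (level 4)
Higher level binds tighter
'+' has higher precedence than '^'


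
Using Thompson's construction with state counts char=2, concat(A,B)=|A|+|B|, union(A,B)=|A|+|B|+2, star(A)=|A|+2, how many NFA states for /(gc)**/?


Syntax tree has 2 char leaf(s), 0 union(s), 2 star(s)
chars contribute 2×2 = 4; each union adds +2; each star adds +2
Total: 4 + 0 + 4 = 8 states


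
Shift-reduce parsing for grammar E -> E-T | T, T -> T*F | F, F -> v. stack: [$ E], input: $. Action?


start symbol E on stack, input exhausted
Action: accept


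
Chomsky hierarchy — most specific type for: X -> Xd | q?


Left-linear: every RHS is a terminal or one nonterminal followed by a terminal
Classification: Type 3 (Regular)


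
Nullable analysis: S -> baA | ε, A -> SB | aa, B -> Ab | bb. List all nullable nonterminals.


A nonterminal is nullable iff some alternative derives ε (directly, or every symbol in it is nullable)
Nullable: {S}


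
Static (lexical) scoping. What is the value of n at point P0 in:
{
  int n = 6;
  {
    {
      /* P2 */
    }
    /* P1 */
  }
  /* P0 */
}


n declared in the same block as P0
n = 6


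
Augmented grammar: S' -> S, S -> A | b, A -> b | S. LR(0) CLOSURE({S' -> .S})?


Start: S' -> .S
For each item with dot before a nonterminal B, add B -> .γ for every B-production
Closure: [S' -> .S, S -> .A, S -> .b, A -> .b, A -> .S]


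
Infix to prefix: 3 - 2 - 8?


left-to-right (same/higher precedence on left): tree is (- (- 3 2) 8)
Prefix: - - 3 2 8


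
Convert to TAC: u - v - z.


Break into single-operator statements:
t1 = u - v
t2 = t1 - z


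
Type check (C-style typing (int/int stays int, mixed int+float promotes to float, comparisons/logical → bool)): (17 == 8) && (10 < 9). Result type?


Operand types: bool && bool
Rule: logical operators take bool operands and yield bool
Result type: bool


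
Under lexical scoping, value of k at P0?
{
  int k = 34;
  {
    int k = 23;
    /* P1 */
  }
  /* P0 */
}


k declared in the same block as P0
k = 34


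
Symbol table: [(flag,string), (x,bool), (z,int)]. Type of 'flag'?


Lookup 'flag' → type string


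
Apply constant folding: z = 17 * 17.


17 * 17 = 289 at compile time
Optimized: z = 289


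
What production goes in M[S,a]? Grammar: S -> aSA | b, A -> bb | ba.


For [S, a]: 'a' ∈ FIRST(aSA)
Entry: S -> aSA


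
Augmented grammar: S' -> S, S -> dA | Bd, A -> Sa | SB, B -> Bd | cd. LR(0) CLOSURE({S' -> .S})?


Start: S' -> .S
For each item with dot before a nonterminal B, add B -> .γ for every B-production
Closure: [S' -> .S, S -> .dA, S -> .Bd, B -> .Bd, B -> .cd]


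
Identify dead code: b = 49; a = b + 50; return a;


b is read by a's definition; a is returned
No dead code


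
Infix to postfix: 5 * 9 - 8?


Left to right (same or higher precedence on left)
Postfix: 5 9 * 8 -


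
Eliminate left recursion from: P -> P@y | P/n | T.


Left-recursive alternatives: P@y, P/n; non-recursive: T
Introduce P': P -> TP', P' -> @yP' | /nP' | ε


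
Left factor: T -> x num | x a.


Common prefix: 'x'
Factored: T -> x T', T' -> num | a


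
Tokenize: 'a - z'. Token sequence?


Scan left to right, longest-match per lexeme
Tokens: ID(a), OP(-), ID(z)


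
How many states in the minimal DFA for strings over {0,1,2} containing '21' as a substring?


KMP-style automaton: 2 progress states + 1 absorbing accept = 3
Minimal DFA: 3 states


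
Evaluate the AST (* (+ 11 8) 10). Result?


Evaluate inner: (+ 11 8) = 19
Evaluate root: (* 19 10) = 190
Result: 190


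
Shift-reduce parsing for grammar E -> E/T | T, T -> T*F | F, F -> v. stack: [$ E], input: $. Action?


start symbol E on stack, input exhausted
Action: accept


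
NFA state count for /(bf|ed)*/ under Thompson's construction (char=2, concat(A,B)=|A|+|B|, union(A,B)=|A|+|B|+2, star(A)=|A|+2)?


Syntax tree has 4 char leaf(s), 1 union(s), 1 star(s)
chars contribute 4×2 = 8; each union adds +2; each star adds +2
Total: 8 + 2 + 2 = 12 states


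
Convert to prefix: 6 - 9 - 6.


left-to-right (same/higher precedence on left): tree is (- (- 6 9) 6)
Prefix: - - 6 9 6


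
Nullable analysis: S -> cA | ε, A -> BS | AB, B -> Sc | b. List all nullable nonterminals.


A nonterminal is nullable iff some alternative derives ε (directly, or every symbol in it is nullable)
Nullable: {S}


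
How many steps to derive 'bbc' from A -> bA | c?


Derivation: A => bA => bbA => bbc
Steps: 3


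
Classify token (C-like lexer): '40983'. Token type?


Pattern: digits only
Type: INTEGER_LITERAL


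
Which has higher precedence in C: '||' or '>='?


'>=' is relational (level 7); '||' is logical OR (level 1)
Higher level binds tighter
'>=' has higher precedence than '||'


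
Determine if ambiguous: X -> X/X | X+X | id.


'id/id+id' has two parse trees (no precedence encoded between / and +)
Ambiguous


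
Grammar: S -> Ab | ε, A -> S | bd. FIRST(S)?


Per alternative of S: FIRST(Ab) = {b}; FIRST(ε) = {ε}
FIRST(S) = {b, ε}


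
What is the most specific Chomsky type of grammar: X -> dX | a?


Right-linear: every RHS is a terminal or a terminal followed by one nonterminal
Classification: Type 3 (Regular)


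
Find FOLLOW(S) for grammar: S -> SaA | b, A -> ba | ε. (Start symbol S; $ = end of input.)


$ ∈ FOLLOW(S). For each A -> αBβ: add FIRST(β)\{ε} to FOLLOW(B); if β nullable, add FOLLOW(A).
FOLLOW(S) = {$, a}


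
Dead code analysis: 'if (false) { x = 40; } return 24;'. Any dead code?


condition is constant false, so the whole block is unreachable
Dead: 'if (false) { x = 40; }'


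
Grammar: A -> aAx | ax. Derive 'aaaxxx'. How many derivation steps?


Derivation: A => aAx => aaAxx => aaaxxx
Steps: 3


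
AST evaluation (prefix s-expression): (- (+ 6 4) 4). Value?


Evaluate inner: (+ 6 4) = 10
Evaluate root: (- 10 4) = 6
Result: 6


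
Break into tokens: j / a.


Scan left to right, longest-match per lexeme
Tokens: ID(j), OP(/), ID(a)


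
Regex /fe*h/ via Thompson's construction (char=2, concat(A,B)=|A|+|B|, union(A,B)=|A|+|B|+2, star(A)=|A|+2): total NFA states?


Syntax tree has 3 char leaf(s), 0 union(s), 1 star(s)
chars contribute 3×2 = 6; each union adds +2; each star adds +2
Total: 6 + 0 + 2 = 8 states


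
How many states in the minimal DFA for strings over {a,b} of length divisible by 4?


Track length mod 4: states 0..3, accept at 0
Minimal DFA: 4 states


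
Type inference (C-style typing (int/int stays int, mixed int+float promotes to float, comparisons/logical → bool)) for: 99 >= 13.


Operand types: int >= int
Rule: comparison yields bool
Result type: bool


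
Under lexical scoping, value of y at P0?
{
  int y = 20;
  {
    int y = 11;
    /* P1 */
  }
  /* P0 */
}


y declared in the same block as P0
y = 20


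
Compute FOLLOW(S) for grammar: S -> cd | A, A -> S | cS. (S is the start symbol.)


$ ∈ FOLLOW(S). For each A -> αBβ: add FIRST(β)\{ε} to FOLLOW(B); if β nullable, add FOLLOW(A).
FOLLOW(S) = {$}


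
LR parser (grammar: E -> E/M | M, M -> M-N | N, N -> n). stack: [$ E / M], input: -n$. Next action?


'-' can extend M; shift to build M -> M-N
Action: shift


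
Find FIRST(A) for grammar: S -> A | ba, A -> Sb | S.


Per alternative of A: FIRST(Sb) = {b}; FIRST(S) = {b}
FIRST(A) = {b}


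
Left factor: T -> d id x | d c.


Common prefix: 'd'
Factored: T -> d T', T' -> id x | c


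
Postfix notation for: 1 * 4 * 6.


Left to right (same or higher precedence on left)
Postfix: 1 4 * 6 *


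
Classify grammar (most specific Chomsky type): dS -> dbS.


LHS has context (more than one symbol) and |LHS| ≤ |RHS|
Classification: Type 1 (Context-Sensitive)


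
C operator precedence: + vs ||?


'+' is additive (level 9); '||' is logical OR (level 1)
Higher level binds tighter
'+' has higher precedence than '||'


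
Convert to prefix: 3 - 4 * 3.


'*' binds tighter: tree is (- 3 (* 4 3))
Prefix: - 3 * 4 3


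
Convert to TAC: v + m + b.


Break into single-operator statements:
t1 = v + m
t2 = t1 + b


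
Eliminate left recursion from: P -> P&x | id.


Left-recursive alternatives: P&x; non-recursive: id
Introduce P': P -> idP', P' -> &xP' | ε


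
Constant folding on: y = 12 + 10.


12 + 10 = 22 at compile time
Optimized: y = 22


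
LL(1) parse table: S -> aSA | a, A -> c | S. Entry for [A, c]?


For [A, c]: 'c' ∈ FIRST(c)
Entry: A -> c


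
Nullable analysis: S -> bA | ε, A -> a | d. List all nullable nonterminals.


A nonterminal is nullable iff some alternative derives ε (directly, or every symbol in it is nullable)
Nullable: {S}


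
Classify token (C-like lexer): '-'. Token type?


Pattern: operator symbol
Type: OPERATOR


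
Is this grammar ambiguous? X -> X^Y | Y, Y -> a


precedence layered via separate nonterminal Y: deterministic
Unambiguous


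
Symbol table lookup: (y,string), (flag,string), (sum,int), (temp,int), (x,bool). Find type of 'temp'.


Lookup 'temp' → type int


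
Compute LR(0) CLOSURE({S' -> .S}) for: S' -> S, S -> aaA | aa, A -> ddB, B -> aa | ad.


Start: S' -> .S
For each item with dot before a nonterminal B, add B -> .γ for every B-production
Closure: [S' -> .S, S -> .aaA, S -> .aa]


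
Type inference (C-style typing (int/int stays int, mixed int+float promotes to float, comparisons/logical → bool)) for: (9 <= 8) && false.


Operand types: bool && bool
Rule: logical operators take bool operands and yield bool
Result type: bool


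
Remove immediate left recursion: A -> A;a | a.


Left-recursive alternatives: A;a; non-recursive: a
Introduce A': A -> aA', A' -> ;aA' | ε


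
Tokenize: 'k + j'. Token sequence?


Scan left to right, longest-match per lexeme
Tokens: ID(k), OP(+), ID(j)


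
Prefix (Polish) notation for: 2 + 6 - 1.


left-to-right (same/higher precedence on left): tree is (- (+ 2 6) 1)
Prefix: - + 2 6 1


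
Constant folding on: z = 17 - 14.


17 - 14 = 3 at compile time
Optimized: z = 3


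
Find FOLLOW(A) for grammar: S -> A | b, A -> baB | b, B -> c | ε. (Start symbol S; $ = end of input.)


$ ∈ FOLLOW(S). For each A -> αBβ: add FIRST(β)\{ε} to FOLLOW(B); if β nullable, add FOLLOW(A).
FOLLOW(A) = {$}


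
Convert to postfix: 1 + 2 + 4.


Left to right (same or higher precedence on left)
Postfix: 1 2 + 4 +


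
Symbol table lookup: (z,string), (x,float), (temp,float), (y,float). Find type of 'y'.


Lookup 'y' → type float


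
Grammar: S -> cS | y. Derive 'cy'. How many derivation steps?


Derivation: S => cS => cy
Steps: 2


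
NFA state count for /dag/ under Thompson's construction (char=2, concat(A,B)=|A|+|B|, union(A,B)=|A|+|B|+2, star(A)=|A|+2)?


Syntax tree has 3 char leaf(s), 0 union(s), 0 star(s)
chars contribute 3×2 = 6; each union adds +2; each star adds +2
Total: 6 + 0 + 0 = 6 states


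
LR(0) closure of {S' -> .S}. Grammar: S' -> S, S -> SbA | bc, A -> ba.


Start: S' -> .S
For each item with dot before a nonterminal B, add B -> .γ for every B-production
Closure: [S' -> .S, S -> .SbA, S -> .bc]


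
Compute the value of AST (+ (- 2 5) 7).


Evaluate inner: (- 2 5) = -3
Evaluate root: (+ -3 7) = 4
Result: 4


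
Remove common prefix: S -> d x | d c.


Common prefix: 'd'
Factored: S -> d S', S' -> x | c


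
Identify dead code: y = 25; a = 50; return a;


y is assigned but never read
Dead: 'y = 25'


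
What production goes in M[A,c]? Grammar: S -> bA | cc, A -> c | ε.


For [A, c]: 'c' ∈ FIRST(c)
Entry: A -> c


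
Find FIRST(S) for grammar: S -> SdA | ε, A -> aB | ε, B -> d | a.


Per alternative of S: FIRST(SdA) = {d}; FIRST(ε) = {ε}
FIRST(S) = {d, ε}


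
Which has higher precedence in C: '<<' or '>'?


'<<' is shift (level 8); '>' is relational (level 7)
Higher level binds tighter
'<<' has higher precedence than '>'


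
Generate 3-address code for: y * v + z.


Break into single-operator statements:
t1 = y * v
t2 = t1 + z


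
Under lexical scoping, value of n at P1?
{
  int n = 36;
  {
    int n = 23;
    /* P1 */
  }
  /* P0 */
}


n declared in the same block as P1
n = 23


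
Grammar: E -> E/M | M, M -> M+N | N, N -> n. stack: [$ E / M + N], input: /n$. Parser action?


handle 'M+N' on top
Action: reduce (M -> M+N)


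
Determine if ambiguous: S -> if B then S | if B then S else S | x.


dangling else: 'if B then if B then x else x' parses two ways
Ambiguous


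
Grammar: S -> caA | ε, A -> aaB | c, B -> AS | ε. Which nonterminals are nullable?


A nonterminal is nullable iff some alternative derives ε (directly, or every symbol in it is nullable)
Nullable: {B, S}


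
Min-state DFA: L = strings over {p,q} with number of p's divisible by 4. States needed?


Track (count of p) mod 4: states 0..3, accept at 0
Minimal DFA: 4 states
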